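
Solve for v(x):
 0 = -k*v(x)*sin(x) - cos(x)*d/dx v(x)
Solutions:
 v(x) = C1*exp(k*log(cos(x)))


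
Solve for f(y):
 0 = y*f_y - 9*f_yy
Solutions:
 f(y) = C1 + C2*erfi(sqrt(2)*y/6)


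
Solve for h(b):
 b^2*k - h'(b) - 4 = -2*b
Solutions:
 h(b) = C1 + b^3*k/3 + b^2 - 4*b


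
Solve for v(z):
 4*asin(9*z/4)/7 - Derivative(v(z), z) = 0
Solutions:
 v(z) = C1 + 4*z*asin(9*z/4)/7 + 4*sqrt(16 - 81*z^2)/63


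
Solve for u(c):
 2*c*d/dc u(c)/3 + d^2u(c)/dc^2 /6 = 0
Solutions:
 u(c) = C1 + C2*erf(sqrt(2)*c)


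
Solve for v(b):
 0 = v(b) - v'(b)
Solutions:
 v(b) = C1*exp(b)


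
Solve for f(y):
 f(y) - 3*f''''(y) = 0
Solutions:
 f(y) = C1*exp(-3^(3/4)*y/3) + C2*exp(3^(3/4)*y/3) + C3*sin(3^(3/4)*y/3) + C4*cos(3^(3/4)*y/3)


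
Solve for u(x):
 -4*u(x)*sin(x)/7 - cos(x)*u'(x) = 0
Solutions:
 u(x) = C1*cos(x)^(4/7)


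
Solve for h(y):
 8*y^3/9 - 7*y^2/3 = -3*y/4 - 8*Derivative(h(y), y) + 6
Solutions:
 h(y) = C1 - y^4/36 + 7*y^3/72 - 3*y^2/64 + 3*y/4


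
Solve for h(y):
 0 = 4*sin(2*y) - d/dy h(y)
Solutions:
 h(y) = C1 - 2*cos(2*y)


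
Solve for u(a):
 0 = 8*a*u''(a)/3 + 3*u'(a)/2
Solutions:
 u(a) = C1 + C2*a^(7/16)


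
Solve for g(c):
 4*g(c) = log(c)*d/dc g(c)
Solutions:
 g(c) = C1*exp(4*li(c))


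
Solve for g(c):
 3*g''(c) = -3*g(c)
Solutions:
 g(c) = C1*sin(c) + C2*cos(c)


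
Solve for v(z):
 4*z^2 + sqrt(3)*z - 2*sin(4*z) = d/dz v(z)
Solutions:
 v(z) = C1 + 4*z^3/3 + sqrt(3)*z^2/2 + cos(4*z)/2


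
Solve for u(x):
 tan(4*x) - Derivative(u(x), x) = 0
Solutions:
 u(x) = C1 - log(cos(4*x))/4


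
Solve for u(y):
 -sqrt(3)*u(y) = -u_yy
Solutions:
 u(y) = C1*exp(-3^(1/4)*y) + C2*exp(3^(1/4)*y)


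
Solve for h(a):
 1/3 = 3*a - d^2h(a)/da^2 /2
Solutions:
 h(a) = C1 + C2*a + a^3 - a^2/3


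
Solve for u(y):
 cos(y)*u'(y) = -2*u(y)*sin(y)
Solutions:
 u(y) = C1*cos(y)^2


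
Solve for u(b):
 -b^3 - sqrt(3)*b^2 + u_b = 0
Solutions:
 u(b) = C1 + b^4/4 + sqrt(3)*b^3/3


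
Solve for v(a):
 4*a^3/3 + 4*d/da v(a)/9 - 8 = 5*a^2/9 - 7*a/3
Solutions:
 v(a) = C1 - 3*a^4/4 + 5*a^3/12 - 21*a^2/8 + 18*a


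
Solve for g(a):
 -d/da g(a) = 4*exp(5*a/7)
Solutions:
 g(a) = C1 - 28*exp(5*a/7)/5


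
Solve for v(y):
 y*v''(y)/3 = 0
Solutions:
 v(y) = C1 + C2*y


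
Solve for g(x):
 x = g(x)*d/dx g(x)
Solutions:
 g(x) = -sqrt(C1 + x^2)
 g(x) = sqrt(C1 + x^2)


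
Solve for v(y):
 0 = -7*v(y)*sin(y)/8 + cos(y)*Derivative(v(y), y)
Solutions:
 v(y) = C1/cos(y)^(7/8)


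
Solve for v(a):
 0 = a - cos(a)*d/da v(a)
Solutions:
 v(a) = C1 + Integral(a/cos(a), a)


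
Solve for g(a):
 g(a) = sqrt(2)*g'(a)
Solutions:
 g(a) = C1*exp(sqrt(2)*a/2)


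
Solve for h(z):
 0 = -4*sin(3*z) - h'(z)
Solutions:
 h(z) = C1 + 4*cos(3*z)/3


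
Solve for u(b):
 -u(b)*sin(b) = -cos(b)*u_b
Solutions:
 u(b) = C1/cos(b)


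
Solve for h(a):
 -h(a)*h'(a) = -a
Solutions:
 h(a) = -sqrt(C1 + a^2)
 h(a) = sqrt(C1 + a^2)


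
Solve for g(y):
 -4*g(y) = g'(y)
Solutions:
 g(y) = C1*exp(-4*y)


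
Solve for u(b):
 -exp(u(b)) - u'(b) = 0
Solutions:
 u(b) = log(1/(C1 + b))


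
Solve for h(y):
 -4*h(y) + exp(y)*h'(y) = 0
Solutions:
 h(y) = C1*exp(-4*exp(-y))


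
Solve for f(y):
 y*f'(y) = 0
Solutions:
 f(y) = C1


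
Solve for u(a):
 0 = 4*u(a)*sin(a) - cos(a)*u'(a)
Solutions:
 u(a) = C1/cos(a)^4


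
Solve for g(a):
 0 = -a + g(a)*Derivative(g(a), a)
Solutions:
 g(a) = -sqrt(C1 + a^2)
 g(a) = sqrt(C1 + a^2)


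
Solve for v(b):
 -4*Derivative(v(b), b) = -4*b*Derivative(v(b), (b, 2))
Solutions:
 v(b) = C1 + C2*b^2


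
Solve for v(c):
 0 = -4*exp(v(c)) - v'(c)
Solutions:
 v(c) = log(1/(C1 + 4*c))


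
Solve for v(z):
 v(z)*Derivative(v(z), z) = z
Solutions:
 v(z) = -sqrt(C1 + z^2)
 v(z) = sqrt(C1 + z^2)


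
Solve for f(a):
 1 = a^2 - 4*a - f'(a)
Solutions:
 f(a) = C1 + a^3/3 - 2*a^2 - a


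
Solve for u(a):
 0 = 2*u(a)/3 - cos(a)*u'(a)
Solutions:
 u(a) = C1*(sin(a) + 1)^(1/3)/(sin(a) - 1)^(1/3)


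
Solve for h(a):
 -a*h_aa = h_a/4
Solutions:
 h(a) = C1 + C2*a^(3/4)


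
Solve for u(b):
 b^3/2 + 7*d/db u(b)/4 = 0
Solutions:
 u(b) = C1 - b^4/14


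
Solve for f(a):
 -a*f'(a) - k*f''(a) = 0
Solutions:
 f(a) = C1 + C2*sqrt(k)*erf(sqrt(2)*a*sqrt(1/k)/2)


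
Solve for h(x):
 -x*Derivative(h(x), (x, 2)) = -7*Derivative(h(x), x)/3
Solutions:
 h(x) = C1 + C2*x^(10/3)


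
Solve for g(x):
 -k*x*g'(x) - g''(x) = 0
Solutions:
 g(x) = Piecewise((-sqrt(2)*sqrt(pi)*C1*erf(sqrt(2)*sqrt(k)*x/2)/(2*sqrt(k)) - C2, (k > 0) | (k < 0)), (-C1*x - C2, True))


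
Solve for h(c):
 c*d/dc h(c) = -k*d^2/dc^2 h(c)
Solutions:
 h(c) = C1 + C2*sqrt(k)*erf(sqrt(2)*c*sqrt(1/k)/2)


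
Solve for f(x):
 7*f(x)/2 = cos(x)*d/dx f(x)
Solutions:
 f(x) = C1*(sin(x) + 1)^(7/4)/(sin(x) - 1)^(7/4)


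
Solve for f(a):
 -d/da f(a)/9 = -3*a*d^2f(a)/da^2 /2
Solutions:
 f(a) = C1 + C2*a^(29/27)


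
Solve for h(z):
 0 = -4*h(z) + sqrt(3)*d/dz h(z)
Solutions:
 h(z) = C1*exp(4*sqrt(3)*z/3)


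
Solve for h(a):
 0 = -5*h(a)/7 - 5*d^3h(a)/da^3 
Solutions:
 h(a) = C3*exp(-7^(2/3)*a/7) + (C1*sin(sqrt(3)*7^(2/3)*a/14) + C2*cos(sqrt(3)*7^(2/3)*a/14))*exp(7^(2/3)*a/14)


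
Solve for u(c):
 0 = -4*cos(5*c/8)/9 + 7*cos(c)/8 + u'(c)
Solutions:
 u(c) = C1 + 32*sin(5*c/8)/45 - 7*sin(c)/8


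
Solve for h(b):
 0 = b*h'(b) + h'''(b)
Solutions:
 h(b) = C1 + Integral(C2*airyai(-b) + C3*airybi(-b), b)


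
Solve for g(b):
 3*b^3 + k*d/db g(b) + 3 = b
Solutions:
 g(b) = C1 - 3*b^4/(4*k) + b^2/(2*k) - 3*b/k


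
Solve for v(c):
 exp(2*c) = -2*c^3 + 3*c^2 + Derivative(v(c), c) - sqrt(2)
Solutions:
 v(c) = C1 + c^4/2 - c^3 + sqrt(2)*c + exp(2*c)/2


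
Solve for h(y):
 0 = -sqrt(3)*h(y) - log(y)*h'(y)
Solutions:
 h(y) = C1*exp(-sqrt(3)*li(y))


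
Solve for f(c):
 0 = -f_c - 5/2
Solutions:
 f(c) = C1 - 5*c/2


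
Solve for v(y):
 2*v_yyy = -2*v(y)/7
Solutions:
 v(y) = C3*exp(-7^(2/3)*y/7) + (C1*sin(sqrt(3)*7^(2/3)*y/14) + C2*cos(sqrt(3)*7^(2/3)*y/14))*exp(7^(2/3)*y/14)


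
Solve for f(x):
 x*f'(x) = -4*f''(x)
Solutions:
 f(x) = C1 + C2*erf(sqrt(2)*x/4)


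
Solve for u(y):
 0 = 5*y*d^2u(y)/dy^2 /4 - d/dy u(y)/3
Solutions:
 u(y) = C1 + C2*y^(19/15)


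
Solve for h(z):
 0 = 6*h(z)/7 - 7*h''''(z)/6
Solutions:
 h(z) = C1*exp(-sqrt(42)*z/7) + C2*exp(sqrt(42)*z/7) + C3*sin(sqrt(42)*z/7) + C4*cos(sqrt(42)*z/7)


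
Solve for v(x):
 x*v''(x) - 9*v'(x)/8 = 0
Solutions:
 v(x) = C1 + C2*x^(17/8)


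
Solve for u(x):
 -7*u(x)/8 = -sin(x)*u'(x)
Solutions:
 u(x) = C1*(cos(x) - 1)^(7/16)/(cos(x) + 1)^(7/16)


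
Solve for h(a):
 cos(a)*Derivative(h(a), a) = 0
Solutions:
 h(a) = C1


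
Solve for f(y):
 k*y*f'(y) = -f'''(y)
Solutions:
 f(y) = C1 + Integral(C2*airyai(y*(-k)^(1/3)) + C3*airybi(y*(-k)^(1/3)), y)


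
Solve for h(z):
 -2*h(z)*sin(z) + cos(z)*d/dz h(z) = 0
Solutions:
 h(z) = C1/cos(z)^2


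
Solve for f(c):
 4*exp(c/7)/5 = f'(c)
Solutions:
 f(c) = C1 + 28*exp(c/7)/5


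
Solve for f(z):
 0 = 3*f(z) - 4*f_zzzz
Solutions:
 f(z) = C1*exp(-sqrt(2)*3^(1/4)*z/2) + C2*exp(sqrt(2)*3^(1/4)*z/2) + C3*sin(sqrt(2)*3^(1/4)*z/2) + C4*cos(sqrt(2)*3^(1/4)*z/2)


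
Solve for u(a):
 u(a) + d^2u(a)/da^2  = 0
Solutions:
 u(a) = C1*sin(a) + C2*cos(a)


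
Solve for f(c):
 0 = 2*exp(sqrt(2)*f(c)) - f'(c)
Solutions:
 f(c) = sqrt(2)*(2*log(-1/(C1 + 2*c)) - log(2))/4


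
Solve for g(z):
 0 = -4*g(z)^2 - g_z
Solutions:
 g(z) = 1/(C1 + 4*z)


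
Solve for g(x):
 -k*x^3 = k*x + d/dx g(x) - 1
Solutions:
 g(x) = C1 - k*x^4/4 - k*x^2/2 + x


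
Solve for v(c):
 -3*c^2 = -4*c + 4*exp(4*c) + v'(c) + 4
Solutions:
 v(c) = C1 - c^3 + 2*c^2 - 4*c - exp(4*c)


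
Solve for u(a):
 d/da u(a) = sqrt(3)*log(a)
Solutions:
 u(a) = C1 + sqrt(3)*a*log(a) - sqrt(3)*a


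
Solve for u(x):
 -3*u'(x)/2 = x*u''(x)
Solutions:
 u(x) = C1 + C2/sqrt(x)


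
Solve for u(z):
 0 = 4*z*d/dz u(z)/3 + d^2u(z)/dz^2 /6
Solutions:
 u(z) = C1 + C2*erf(2*z)


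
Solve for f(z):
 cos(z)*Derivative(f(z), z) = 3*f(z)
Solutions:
 f(z) = C1*(sin(z) + 1)^(3/2)/(sin(z) - 1)^(3/2)


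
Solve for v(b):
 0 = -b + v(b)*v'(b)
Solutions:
 v(b) = -sqrt(C1 + b^2)
 v(b) = sqrt(C1 + b^2)


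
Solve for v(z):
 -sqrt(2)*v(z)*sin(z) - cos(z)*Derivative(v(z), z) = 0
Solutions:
 v(z) = C1*cos(z)^(sqrt(2))


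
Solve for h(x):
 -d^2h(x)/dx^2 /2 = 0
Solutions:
 h(x) = C1 + C2*x


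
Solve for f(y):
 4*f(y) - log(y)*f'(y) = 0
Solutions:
 f(y) = C1*exp(4*li(y))


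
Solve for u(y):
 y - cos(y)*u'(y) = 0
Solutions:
 u(y) = C1 + Integral(y/cos(y), y)


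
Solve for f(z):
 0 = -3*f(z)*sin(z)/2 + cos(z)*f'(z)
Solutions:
 f(z) = C1/cos(z)^(3/2)


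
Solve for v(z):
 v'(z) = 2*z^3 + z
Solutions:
 v(z) = C1 + z^4/2 + z^2/2


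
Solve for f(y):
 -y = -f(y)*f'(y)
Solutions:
 f(y) = -sqrt(C1 + y^2)
 f(y) = sqrt(C1 + y^2)


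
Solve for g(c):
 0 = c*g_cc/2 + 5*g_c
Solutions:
 g(c) = C1 + C2/c^9


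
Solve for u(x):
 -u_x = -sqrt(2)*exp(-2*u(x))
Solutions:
 u(x) = log(-sqrt(C1 + 2*sqrt(2)*x))
 u(x) = log(C1 + 2*sqrt(2)*x)/2


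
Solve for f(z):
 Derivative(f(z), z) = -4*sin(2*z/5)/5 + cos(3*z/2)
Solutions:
 f(z) = C1 + 2*sin(3*z/2)/3 + 2*cos(2*z/5)


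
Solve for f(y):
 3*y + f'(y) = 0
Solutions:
 f(y) = C1 - 3*y^2/2


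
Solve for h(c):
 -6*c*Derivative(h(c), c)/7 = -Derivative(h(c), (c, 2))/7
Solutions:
 h(c) = C1 + C2*erfi(sqrt(3)*c)


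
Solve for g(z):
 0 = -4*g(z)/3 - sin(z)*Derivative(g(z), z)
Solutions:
 g(z) = C1*(cos(z) + 1)^(2/3)/(cos(z) - 1)^(2/3)


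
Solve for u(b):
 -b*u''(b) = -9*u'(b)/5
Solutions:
 u(b) = C1 + C2*b^(14/5)


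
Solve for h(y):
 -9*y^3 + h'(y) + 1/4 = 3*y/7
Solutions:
 h(y) = C1 + 9*y^4/4 + 3*y^2/14 - y/4


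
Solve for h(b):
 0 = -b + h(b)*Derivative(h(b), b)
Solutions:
 h(b) = -sqrt(C1 + b^2)
 h(b) = sqrt(C1 + b^2)


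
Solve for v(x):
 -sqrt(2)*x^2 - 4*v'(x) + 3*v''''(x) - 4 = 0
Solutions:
 v(x) = C1 + C4*exp(6^(2/3)*x/3) - sqrt(2)*x^3/12 - x + (C2*sin(2^(2/3)*3^(1/6)*x/2) + C3*cos(2^(2/3)*3^(1/6)*x/2))*exp(-6^(2/3)*x/6)


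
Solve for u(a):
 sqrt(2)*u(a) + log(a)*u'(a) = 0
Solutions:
 u(a) = C1*exp(-sqrt(2)*li(a))


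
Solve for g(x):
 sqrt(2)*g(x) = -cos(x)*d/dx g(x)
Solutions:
 g(x) = C1*(sin(x) - 1)^(sqrt(2)/2)/(sin(x) + 1)^(sqrt(2)/2)


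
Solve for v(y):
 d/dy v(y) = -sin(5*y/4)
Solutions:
 v(y) = C1 + 4*cos(5*y/4)/5


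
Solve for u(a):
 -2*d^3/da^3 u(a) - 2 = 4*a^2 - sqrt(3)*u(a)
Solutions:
 u(a) = C3*exp(2^(2/3)*3^(1/6)*a/2) + 4*sqrt(3)*a^2/3 + (C1*sin(6^(2/3)*a/4) + C2*cos(6^(2/3)*a/4))*exp(-2^(2/3)*3^(1/6)*a/4) + 2*sqrt(3)/3


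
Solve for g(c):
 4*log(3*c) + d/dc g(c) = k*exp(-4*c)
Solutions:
 g(c) = C1 - 4*c*log(c) + 4*c*(1 - log(3)) - k*exp(-4*c)/4


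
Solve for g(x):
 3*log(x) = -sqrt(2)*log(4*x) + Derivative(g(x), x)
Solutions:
 g(x) = C1 + sqrt(2)*x*log(x) + 3*x*log(x) - 3*x - sqrt(2)*x + 2*sqrt(2)*x*log(2)


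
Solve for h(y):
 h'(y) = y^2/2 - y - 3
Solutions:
 h(y) = C1 + y^3/6 - y^2/2 - 3*y


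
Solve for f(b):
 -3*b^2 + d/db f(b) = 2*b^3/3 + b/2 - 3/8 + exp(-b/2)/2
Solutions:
 f(b) = C1 + b^4/6 + b^3 + b^2/4 - 3*b/8 - 1/sqrt(exp(b))


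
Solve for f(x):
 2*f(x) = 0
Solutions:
 f(x) = 0


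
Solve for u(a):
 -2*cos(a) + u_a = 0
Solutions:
 u(a) = C1 + 2*sin(a)


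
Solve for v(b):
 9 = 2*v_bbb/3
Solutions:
 v(b) = C1 + C2*b + C3*b^2 + 9*b^3/4


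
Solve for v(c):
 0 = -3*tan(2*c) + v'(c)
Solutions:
 v(c) = C1 - 3*log(cos(2*c))/2


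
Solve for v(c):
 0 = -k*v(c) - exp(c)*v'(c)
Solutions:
 v(c) = C1*exp(k*exp(-c))


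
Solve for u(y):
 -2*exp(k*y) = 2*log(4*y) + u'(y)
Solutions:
 u(y) = C1 - 2*y*log(y) + 2*y*(1 - 2*log(2)) + Piecewise((-2*exp(k*y)/k, Ne(k, 0)), (-2*y, True))


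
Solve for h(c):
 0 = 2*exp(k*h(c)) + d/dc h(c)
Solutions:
 h(c) = Piecewise((log(1/(C1*k + 2*c*k))/k, Ne(k, 0)), (nan, True))
 h(c) = Piecewise((C1 - 2*c, Eq(k, 0)), (nan, True))


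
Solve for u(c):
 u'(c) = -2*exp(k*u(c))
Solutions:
 u(c) = Piecewise((log(1/(C1*k + 2*c*k))/k, Ne(k, 0)), (nan, True))
 u(c) = Piecewise((C1 - 2*c, Eq(k, 0)), (nan, True))


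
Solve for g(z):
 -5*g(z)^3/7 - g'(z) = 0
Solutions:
 g(z) = -sqrt(14)*sqrt(-1/(C1 - 5*z))/2
 g(z) = sqrt(14)*sqrt(-1/(C1 - 5*z))/2


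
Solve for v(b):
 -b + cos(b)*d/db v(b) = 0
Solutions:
 v(b) = C1 + Integral(b/cos(b), b)


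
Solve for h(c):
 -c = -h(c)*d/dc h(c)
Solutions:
 h(c) = -sqrt(C1 + c^2)
 h(c) = sqrt(C1 + c^2)


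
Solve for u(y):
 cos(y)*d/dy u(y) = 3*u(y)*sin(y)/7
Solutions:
 u(y) = C1/cos(y)^(3/7)


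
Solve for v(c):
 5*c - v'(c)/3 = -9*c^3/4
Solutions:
 v(c) = C1 + 27*c^4/16 + 15*c^2/2


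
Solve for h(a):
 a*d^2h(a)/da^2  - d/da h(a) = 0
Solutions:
 h(a) = C1 + C2*a^2


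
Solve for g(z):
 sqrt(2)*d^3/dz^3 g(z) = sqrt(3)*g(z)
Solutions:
 g(z) = C3*exp(2^(5/6)*3^(1/6)*z/2) + (C1*sin(2^(5/6)*3^(2/3)*z/4) + C2*cos(2^(5/6)*3^(2/3)*z/4))*exp(-2^(5/6)*3^(1/6)*z/4)


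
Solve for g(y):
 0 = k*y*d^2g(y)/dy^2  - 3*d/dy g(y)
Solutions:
 g(y) = C1 + y^(((re(k) + 3)*re(k) + im(k)^2)/(re(k)^2 + im(k)^2))*(C2*sin(3*log(y)*Abs(im(k))/(re(k)^2 + im(k)^2)) + C3*cos(3*log(y)*im(k)/(re(k)^2 + im(k)^2)))


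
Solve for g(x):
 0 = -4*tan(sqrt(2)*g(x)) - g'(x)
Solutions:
 g(x) = sqrt(2)*(pi - asin(C1*exp(-4*sqrt(2)*x)))/2
 g(x) = sqrt(2)*asin(C1*exp(-4*sqrt(2)*x))/2


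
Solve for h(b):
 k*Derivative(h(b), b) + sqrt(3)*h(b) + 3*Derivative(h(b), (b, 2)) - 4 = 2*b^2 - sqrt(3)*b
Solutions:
 h(b) = C1*exp(b*(-k + sqrt(k^2 - 12*sqrt(3)))/6) + C2*exp(-b*(k + sqrt(k^2 - 12*sqrt(3)))/6) + 2*sqrt(3)*b^2/3 - 4*b*k/3 - b + 4*sqrt(3)*k^2/9 + sqrt(3)*k/3 - 4 + 4*sqrt(3)/3


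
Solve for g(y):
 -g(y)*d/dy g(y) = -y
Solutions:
 g(y) = -sqrt(C1 + y^2)
 g(y) = sqrt(C1 + y^2)


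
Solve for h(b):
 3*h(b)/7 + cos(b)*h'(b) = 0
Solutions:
 h(b) = C1*(sin(b) - 1)^(3/14)/(sin(b) + 1)^(3/14)


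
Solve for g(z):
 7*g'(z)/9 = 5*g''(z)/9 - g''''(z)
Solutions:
 g(z) = C1 + C2*exp(z*(10*18^(1/3)/(sqrt(34221) + 189)^(1/3) + 12^(1/3)*(sqrt(34221) + 189)^(1/3))/36)*sin(2^(1/3)*3^(1/6)*z*(-2^(1/3)*3^(2/3)*(sqrt(34221) + 189)^(1/3) + 30/(sqrt(34221) + 189)^(1/3))/36) + C3*exp(z*(10*18^(1/3)/(sqrt(34221) + 189)^(1/3) + 12^(1/3)*(sqrt(34221) + 189)^(1/3))/36)*cos(2^(1/3)*3^(1/6)*z*(-2^(1/3)*3^(2/3)*(sqrt(34221) + 189)^(1/3) + 30/(sqrt(34221) + 189)^(1/3))/36) + C4*exp(-z*(10*18^(1/3)/(sqrt(34221) + 189)^(1/3) + 12^(1/3)*(sqrt(34221) + 189)^(1/3))/18)


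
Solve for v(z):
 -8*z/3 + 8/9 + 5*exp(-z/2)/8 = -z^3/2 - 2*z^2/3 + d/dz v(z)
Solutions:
 v(z) = C1 + z^4/8 + 2*z^3/9 - 4*z^2/3 + 8*z/9 - 5*exp(-z/2)/4


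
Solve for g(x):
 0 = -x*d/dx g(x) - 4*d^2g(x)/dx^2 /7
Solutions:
 g(x) = C1 + C2*erf(sqrt(14)*x/4)


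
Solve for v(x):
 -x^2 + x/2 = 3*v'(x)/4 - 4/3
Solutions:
 v(x) = C1 - 4*x^3/9 + x^2/3 + 16*x/9


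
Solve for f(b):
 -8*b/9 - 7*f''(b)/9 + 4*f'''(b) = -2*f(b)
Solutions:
 f(b) = C1*exp(b*(49/(324*sqrt(942726) + 314585)^(1/3) + 14 + (324*sqrt(942726) + 314585)^(1/3))/216)*sin(sqrt(3)*b*(-(324*sqrt(942726) + 314585)^(1/3) + 49/(324*sqrt(942726) + 314585)^(1/3))/216) + C2*exp(b*(49/(324*sqrt(942726) + 314585)^(1/3) + 14 + (324*sqrt(942726) + 314585)^(1/3))/216)*cos(sqrt(3)*b*(-(324*sqrt(942726) + 314585)^(1/3) + 49/(324*sqrt(942726) + 314585)^(1/3))/216) + C3*exp(b*(-(324*sqrt(942726) + 314585)^(1/3) - 49/(324*sqrt(942726) + 314585)^(1/3) + 7)/108) + 4*b/9


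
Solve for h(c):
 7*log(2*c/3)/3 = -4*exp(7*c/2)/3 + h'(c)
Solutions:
 h(c) = C1 + 7*c*log(c)/3 + 7*c*(-log(3) - 1 + log(2))/3 + 8*exp(7*c/2)/21


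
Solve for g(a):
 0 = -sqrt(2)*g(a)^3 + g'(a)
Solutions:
 g(a) = -sqrt(2)*sqrt(-1/(C1 + sqrt(2)*a))/2
 g(a) = sqrt(2)*sqrt(-1/(C1 + sqrt(2)*a))/2


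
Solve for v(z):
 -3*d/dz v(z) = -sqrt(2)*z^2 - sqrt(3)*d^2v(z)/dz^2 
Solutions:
 v(z) = C1 + C2*exp(sqrt(3)*z) + sqrt(2)*z^3/9 + sqrt(6)*z^2/9 + 2*sqrt(2)*z/9


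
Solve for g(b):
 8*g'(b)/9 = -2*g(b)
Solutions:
 g(b) = C1*exp(-9*b/4)


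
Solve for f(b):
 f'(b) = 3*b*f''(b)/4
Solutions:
 f(b) = C1 + C2*b^(7/3)


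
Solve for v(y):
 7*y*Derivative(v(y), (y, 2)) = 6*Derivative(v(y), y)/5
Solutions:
 v(y) = C1 + C2*y^(41/35)


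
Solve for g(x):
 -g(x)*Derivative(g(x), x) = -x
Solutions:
 g(x) = -sqrt(C1 + x^2)
 g(x) = sqrt(C1 + x^2)


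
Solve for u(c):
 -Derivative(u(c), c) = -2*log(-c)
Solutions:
 u(c) = C1 + 2*c*log(-c) - 2*c


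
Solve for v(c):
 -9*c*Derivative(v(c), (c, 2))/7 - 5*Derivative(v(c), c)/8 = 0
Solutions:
 v(c) = C1 + C2*c^(37/72)


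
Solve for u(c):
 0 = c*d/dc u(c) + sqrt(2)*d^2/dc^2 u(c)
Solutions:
 u(c) = C1 + C2*erf(2^(1/4)*c/2)


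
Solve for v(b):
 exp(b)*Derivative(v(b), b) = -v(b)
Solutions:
 v(b) = C1*exp(exp(-b))


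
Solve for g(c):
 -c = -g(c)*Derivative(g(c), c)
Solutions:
 g(c) = -sqrt(C1 + c^2)
 g(c) = sqrt(C1 + c^2)


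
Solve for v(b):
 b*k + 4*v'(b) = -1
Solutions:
 v(b) = C1 - b^2*k/8 - b/4


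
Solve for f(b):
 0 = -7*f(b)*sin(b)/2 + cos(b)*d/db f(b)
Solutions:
 f(b) = C1/cos(b)^(7/2)


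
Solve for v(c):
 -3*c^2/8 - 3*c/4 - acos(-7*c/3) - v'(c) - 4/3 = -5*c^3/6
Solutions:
 v(c) = C1 + 5*c^4/24 - c^3/8 - 3*c^2/8 - c*acos(-7*c/3) - 4*c/3 - sqrt(9 - 49*c^2)/7


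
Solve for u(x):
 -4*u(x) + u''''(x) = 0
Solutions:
 u(x) = C1*exp(-sqrt(2)*x) + C2*exp(sqrt(2)*x) + C3*sin(sqrt(2)*x) + C4*cos(sqrt(2)*x)


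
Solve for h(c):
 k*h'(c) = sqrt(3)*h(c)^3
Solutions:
 h(c) = -sqrt(2)*sqrt(-k/(C1*k + sqrt(3)*c))/2
 h(c) = sqrt(2)*sqrt(-k/(C1*k + sqrt(3)*c))/2


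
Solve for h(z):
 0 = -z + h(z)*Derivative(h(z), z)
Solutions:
 h(z) = -sqrt(C1 + z^2)
 h(z) = sqrt(C1 + z^2)


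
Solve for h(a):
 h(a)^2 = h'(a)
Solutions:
 h(a) = -1/(C1 + a)


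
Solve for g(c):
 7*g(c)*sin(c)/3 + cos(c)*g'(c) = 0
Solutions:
 g(c) = C1*cos(c)^(7/3)


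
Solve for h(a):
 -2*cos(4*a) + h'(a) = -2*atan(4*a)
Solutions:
 h(a) = C1 - 2*a*atan(4*a) + log(16*a^2 + 1)/4 + sin(4*a)/2


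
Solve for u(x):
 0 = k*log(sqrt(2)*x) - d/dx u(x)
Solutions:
 u(x) = C1 + k*x*log(x) - k*x + k*x*log(2)/2


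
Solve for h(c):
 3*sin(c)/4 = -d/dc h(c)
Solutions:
 h(c) = C1 + 3*cos(c)/4


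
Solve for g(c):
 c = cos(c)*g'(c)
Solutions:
 g(c) = C1 + Integral(c/cos(c), c)


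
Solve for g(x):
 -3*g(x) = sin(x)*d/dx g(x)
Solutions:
 g(x) = C1*(cos(x) + 1)^(3/2)/(cos(x) - 1)^(3/2)


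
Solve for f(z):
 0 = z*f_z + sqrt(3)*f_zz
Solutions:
 f(z) = C1 + C2*erf(sqrt(2)*3^(3/4)*z/6)


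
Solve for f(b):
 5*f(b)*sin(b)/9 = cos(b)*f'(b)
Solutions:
 f(b) = C1/cos(b)^(5/9)


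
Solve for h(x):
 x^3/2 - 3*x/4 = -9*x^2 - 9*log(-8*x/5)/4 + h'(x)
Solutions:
 h(x) = C1 + x^4/8 + 3*x^3 - 3*x^2/8 + 9*x*log(-x)/4 + x*(-3*log(5) - 9/4 + 3*log(10)/4 + 6*log(2))


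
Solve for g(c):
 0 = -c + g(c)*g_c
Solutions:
 g(c) = -sqrt(C1 + c^2)
 g(c) = sqrt(C1 + c^2)


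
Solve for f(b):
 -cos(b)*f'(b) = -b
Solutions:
 f(b) = C1 + Integral(b/cos(b), b)


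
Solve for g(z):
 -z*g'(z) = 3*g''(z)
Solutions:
 g(z) = C1 + C2*erf(sqrt(6)*z/6)


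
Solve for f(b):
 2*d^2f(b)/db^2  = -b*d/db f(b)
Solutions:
 f(b) = C1 + C2*erf(b/2)


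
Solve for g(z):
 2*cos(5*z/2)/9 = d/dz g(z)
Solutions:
 g(z) = C1 + 4*sin(5*z/2)/45


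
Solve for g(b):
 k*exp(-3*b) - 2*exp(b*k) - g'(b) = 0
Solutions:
 g(b) = C1 - k*exp(-3*b)/3 - 2*exp(b*k)/k


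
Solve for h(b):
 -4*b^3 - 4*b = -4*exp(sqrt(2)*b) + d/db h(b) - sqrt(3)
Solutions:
 h(b) = C1 - b^4 - 2*b^2 + sqrt(3)*b + 2*sqrt(2)*exp(sqrt(2)*b)


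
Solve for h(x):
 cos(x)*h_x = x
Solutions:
 h(x) = C1 + Integral(x/cos(x), x)


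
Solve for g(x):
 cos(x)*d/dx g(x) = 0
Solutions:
 g(x) = C1


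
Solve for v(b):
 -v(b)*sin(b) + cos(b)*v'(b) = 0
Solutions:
 v(b) = C1/cos(b)


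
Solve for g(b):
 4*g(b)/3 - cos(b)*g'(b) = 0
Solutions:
 g(b) = C1*(sin(b) + 1)^(2/3)/(sin(b) - 1)^(2/3)


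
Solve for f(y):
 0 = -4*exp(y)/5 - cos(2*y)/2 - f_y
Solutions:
 f(y) = C1 - 4*exp(y)/5 - sin(2*y)/4


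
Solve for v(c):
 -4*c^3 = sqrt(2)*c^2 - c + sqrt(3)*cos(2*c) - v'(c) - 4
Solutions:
 v(c) = C1 + c^4 + sqrt(2)*c^3/3 - c^2/2 - 4*c + sqrt(3)*sin(2*c)/2


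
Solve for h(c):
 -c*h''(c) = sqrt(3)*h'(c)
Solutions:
 h(c) = C1 + C2*c^(1 - sqrt(3))


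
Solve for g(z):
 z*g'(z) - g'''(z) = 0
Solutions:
 g(z) = C1 + Integral(C2*airyai(z) + C3*airybi(z), z)


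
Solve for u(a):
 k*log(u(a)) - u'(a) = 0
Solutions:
 li(u(a)) = C1 + a*k


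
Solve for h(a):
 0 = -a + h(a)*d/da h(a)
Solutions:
 h(a) = -sqrt(C1 + a^2)
 h(a) = sqrt(C1 + a^2)


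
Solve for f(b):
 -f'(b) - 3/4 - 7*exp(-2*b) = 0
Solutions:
 f(b) = C1 - 3*b/4 + 7*exp(-2*b)/2


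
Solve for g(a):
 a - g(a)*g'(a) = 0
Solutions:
 g(a) = -sqrt(C1 + a^2)
 g(a) = sqrt(C1 + a^2)


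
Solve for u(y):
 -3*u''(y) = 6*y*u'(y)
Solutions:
 u(y) = C1 + C2*erf(y)


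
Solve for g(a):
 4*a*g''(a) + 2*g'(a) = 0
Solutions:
 g(a) = C1 + C2*sqrt(a)


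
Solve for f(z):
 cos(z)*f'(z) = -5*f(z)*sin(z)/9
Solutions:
 f(z) = C1*cos(z)^(5/9)


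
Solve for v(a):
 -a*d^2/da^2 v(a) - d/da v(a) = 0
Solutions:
 v(a) = C1 + C2*log(a)


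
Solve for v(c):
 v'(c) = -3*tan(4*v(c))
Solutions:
 v(c) = -asin(C1*exp(-12*c))/4 + pi/4
 v(c) = asin(C1*exp(-12*c))/4


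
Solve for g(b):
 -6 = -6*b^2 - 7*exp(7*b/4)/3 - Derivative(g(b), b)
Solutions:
 g(b) = C1 - 2*b^3 + 6*b - 4*exp(7*b/4)/3


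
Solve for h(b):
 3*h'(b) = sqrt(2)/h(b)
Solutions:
 h(b) = -sqrt(C1 + 6*sqrt(2)*b)/3
 h(b) = sqrt(C1 + 6*sqrt(2)*b)/3


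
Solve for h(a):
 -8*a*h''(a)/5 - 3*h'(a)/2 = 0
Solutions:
 h(a) = C1 + C2*a^(1/16)


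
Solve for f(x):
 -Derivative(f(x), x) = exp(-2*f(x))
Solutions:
 f(x) = log(-sqrt(C1 - 2*x))
 f(x) = log(C1 - 2*x)/2


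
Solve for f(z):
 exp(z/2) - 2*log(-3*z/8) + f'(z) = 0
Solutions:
 f(z) = C1 + 2*z*log(-z) + 2*z*(-3*log(2) - 1 + log(3)) - 2*exp(z/2)


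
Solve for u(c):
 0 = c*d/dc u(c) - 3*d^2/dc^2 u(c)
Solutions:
 u(c) = C1 + C2*erfi(sqrt(6)*c/6)


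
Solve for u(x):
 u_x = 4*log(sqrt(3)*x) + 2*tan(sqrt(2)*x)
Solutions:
 u(x) = C1 + 4*x*log(x) - 4*x + 2*x*log(3) - sqrt(2)*log(cos(sqrt(2)*x))


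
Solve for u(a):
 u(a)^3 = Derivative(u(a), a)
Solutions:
 u(a) = -sqrt(2)*sqrt(-1/(C1 + a))/2
 u(a) = sqrt(2)*sqrt(-1/(C1 + a))/2


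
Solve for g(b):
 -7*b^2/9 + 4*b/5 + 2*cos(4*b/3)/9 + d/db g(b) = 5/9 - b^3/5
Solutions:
 g(b) = C1 - b^4/20 + 7*b^3/27 - 2*b^2/5 + 5*b/9 - sin(4*b/3)/6


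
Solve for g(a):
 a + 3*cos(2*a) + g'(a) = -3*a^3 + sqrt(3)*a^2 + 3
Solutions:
 g(a) = C1 - 3*a^4/4 + sqrt(3)*a^3/3 - a^2/2 + 3*a - 3*sin(a)*cos(a)


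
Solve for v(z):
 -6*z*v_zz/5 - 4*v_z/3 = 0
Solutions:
 v(z) = C1 + C2/z^(1/9)


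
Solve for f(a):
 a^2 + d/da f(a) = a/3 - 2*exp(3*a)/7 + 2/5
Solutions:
 f(a) = C1 - a^3/3 + a^2/6 + 2*a/5 - 2*exp(3*a)/21


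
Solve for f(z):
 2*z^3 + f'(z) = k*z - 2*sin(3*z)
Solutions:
 f(z) = C1 + k*z^2/2 - z^4/2 + 2*cos(3*z)/3


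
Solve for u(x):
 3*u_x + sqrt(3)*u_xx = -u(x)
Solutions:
 u(x) = C1*exp(sqrt(3)*x*(-3 + sqrt(9 - 4*sqrt(3)))/6) + C2*exp(-sqrt(3)*x*(sqrt(9 - 4*sqrt(3)) + 3)/6)


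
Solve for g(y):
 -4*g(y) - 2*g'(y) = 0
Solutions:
 g(y) = C1*exp(-2*y)


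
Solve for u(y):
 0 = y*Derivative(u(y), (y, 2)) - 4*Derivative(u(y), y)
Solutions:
 u(y) = C1 + C2*y^5


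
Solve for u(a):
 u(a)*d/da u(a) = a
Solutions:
 u(a) = -sqrt(C1 + a^2)
 u(a) = sqrt(C1 + a^2)


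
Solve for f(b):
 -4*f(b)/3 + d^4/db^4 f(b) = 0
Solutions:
 f(b) = C1*exp(-sqrt(2)*3^(3/4)*b/3) + C2*exp(sqrt(2)*3^(3/4)*b/3) + C3*sin(sqrt(2)*3^(3/4)*b/3) + C4*cos(sqrt(2)*3^(3/4)*b/3)


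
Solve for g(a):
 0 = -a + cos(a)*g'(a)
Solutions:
 g(a) = C1 + Integral(a/cos(a), a)


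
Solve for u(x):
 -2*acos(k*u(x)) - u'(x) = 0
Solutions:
 Integral(1/acos(_y*k), (_y, u(x))) = C1 - 2*x


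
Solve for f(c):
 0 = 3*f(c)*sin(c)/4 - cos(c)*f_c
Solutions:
 f(c) = C1/cos(c)^(3/4)


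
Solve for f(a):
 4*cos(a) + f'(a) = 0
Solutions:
 f(a) = C1 - 4*sin(a)


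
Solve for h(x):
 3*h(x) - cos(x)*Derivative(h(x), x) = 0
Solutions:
 h(x) = C1*(sin(x) + 1)^(3/2)/(sin(x) - 1)^(3/2)


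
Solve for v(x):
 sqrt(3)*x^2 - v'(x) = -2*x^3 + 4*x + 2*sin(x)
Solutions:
 v(x) = C1 + x^4/2 + sqrt(3)*x^3/3 - 2*x^2 + 2*cos(x)


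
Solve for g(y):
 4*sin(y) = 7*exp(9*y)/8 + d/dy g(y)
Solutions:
 g(y) = C1 - 7*exp(9*y)/72 - 4*cos(y)


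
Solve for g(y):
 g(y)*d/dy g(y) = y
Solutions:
 g(y) = -sqrt(C1 + y^2)
 g(y) = sqrt(C1 + y^2)


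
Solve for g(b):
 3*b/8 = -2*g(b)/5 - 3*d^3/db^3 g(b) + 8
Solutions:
 g(b) = C3*exp(-15^(2/3)*2^(1/3)*b/15) - 15*b/16 + (C1*sin(2^(1/3)*3^(1/6)*5^(2/3)*b/10) + C2*cos(2^(1/3)*3^(1/6)*5^(2/3)*b/10))*exp(15^(2/3)*2^(1/3)*b/30) + 20


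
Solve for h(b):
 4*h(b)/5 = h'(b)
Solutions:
 h(b) = C1*exp(4*b/5)


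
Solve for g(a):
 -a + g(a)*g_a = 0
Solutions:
 g(a) = -sqrt(C1 + a^2)
 g(a) = sqrt(C1 + a^2)


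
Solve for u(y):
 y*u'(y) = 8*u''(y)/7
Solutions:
 u(y) = C1 + C2*erfi(sqrt(7)*y/4)


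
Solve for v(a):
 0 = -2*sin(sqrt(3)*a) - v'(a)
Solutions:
 v(a) = C1 + 2*sqrt(3)*cos(sqrt(3)*a)/3


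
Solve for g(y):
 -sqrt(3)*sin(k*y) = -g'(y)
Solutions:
 g(y) = C1 - sqrt(3)*cos(k*y)/k


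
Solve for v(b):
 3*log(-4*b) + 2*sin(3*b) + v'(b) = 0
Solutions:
 v(b) = C1 - 3*b*log(-b) - 6*b*log(2) + 3*b + 2*cos(3*b)/3


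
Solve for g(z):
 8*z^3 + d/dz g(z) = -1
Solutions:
 g(z) = C1 - 2*z^4 - z


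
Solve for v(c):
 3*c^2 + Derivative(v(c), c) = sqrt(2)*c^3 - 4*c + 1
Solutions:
 v(c) = C1 + sqrt(2)*c^4/4 - c^3 - 2*c^2 + c


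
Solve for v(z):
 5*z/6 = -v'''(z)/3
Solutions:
 v(z) = C1 + C2*z + C3*z^2 - 5*z^4/48


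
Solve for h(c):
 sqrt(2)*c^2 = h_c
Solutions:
 h(c) = C1 + sqrt(2)*c^3/3


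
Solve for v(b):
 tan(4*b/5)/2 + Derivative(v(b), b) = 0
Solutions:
 v(b) = C1 + 5*log(cos(4*b/5))/8


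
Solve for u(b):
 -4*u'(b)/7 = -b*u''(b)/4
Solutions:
 u(b) = C1 + C2*b^(23/7)


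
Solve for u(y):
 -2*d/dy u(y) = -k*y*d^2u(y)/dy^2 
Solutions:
 u(y) = C1 + y^(((re(k) + 2)*re(k) + im(k)^2)/(re(k)^2 + im(k)^2))*(C2*sin(2*log(y)*Abs(im(k))/(re(k)^2 + im(k)^2)) + C3*cos(2*log(y)*im(k)/(re(k)^2 + im(k)^2)))


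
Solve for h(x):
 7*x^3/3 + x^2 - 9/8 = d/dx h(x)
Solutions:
 h(x) = C1 + 7*x^4/12 + x^3/3 - 9*x/8


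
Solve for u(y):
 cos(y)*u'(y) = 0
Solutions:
 u(y) = C1


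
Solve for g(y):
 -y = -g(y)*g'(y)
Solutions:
 g(y) = -sqrt(C1 + y^2)
 g(y) = sqrt(C1 + y^2)


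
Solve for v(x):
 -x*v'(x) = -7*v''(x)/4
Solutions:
 v(x) = C1 + C2*erfi(sqrt(14)*x/7)


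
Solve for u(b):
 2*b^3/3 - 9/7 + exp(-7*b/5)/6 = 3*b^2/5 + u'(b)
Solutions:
 u(b) = C1 + b^4/6 - b^3/5 - 9*b/7 - 5*exp(-7*b/5)/42


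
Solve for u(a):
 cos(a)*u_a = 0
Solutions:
 u(a) = C1


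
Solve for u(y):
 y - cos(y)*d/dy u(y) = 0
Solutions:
 u(y) = C1 + Integral(y/cos(y), y)


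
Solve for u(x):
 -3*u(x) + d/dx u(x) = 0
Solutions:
 u(x) = C1*exp(3*x)


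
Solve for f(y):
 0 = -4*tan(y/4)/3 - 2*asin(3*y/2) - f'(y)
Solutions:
 f(y) = C1 - 2*y*asin(3*y/2) - 2*sqrt(4 - 9*y^2)/3 + 16*log(cos(y/4))/3


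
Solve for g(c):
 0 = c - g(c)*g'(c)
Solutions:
 g(c) = -sqrt(C1 + c^2)
 g(c) = sqrt(C1 + c^2)


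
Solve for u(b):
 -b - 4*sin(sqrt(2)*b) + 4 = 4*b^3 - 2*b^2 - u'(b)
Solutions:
 u(b) = C1 + b^4 - 2*b^3/3 + b^2/2 - 4*b - 2*sqrt(2)*cos(sqrt(2)*b)


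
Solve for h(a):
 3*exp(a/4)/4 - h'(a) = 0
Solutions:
 h(a) = C1 + 3*exp(a/4)


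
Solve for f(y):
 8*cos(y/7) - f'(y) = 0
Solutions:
 f(y) = C1 + 56*sin(y/7)


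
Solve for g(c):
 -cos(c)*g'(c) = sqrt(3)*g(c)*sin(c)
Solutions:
 g(c) = C1*cos(c)^(sqrt(3))


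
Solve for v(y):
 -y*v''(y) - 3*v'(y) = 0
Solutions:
 v(y) = C1 + C2/y^2


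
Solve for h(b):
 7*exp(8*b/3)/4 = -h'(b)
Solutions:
 h(b) = C1 - 21*exp(8*b/3)/32


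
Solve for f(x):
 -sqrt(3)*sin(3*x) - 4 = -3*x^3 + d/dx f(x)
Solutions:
 f(x) = C1 + 3*x^4/4 - 4*x + sqrt(3)*cos(3*x)/3


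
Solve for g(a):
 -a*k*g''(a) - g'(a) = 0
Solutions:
 g(a) = C1 + a^(((re(k) - 1)*re(k) + im(k)^2)/(re(k)^2 + im(k)^2))*(C2*sin(log(a)*Abs(im(k))/(re(k)^2 + im(k)^2)) + C3*cos(log(a)*im(k)/(re(k)^2 + im(k)^2)))


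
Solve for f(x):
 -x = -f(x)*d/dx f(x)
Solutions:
 f(x) = -sqrt(C1 + x^2)
 f(x) = sqrt(C1 + x^2)


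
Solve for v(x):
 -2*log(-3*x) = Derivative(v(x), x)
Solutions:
 v(x) = C1 - 2*x*log(-x) + 2*x*(1 - log(3))


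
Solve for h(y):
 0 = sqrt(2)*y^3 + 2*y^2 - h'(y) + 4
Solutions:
 h(y) = C1 + sqrt(2)*y^4/4 + 2*y^3/3 + 4*y


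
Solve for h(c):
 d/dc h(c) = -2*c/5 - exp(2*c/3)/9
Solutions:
 h(c) = C1 - c^2/5 - exp(2*c/3)/6


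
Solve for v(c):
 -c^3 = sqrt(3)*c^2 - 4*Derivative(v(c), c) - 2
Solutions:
 v(c) = C1 + c^4/16 + sqrt(3)*c^3/12 - c/2


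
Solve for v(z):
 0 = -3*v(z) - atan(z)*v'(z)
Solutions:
 v(z) = C1*exp(-3*Integral(1/atan(z), z))


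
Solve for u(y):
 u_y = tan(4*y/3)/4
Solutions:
 u(y) = C1 - 3*log(cos(4*y/3))/16


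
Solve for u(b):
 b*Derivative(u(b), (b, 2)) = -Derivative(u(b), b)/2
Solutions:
 u(b) = C1 + C2*sqrt(b)


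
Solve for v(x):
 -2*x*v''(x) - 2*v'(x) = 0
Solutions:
 v(x) = C1 + C2*log(x)


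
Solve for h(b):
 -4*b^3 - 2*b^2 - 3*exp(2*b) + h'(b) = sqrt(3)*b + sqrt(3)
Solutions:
 h(b) = C1 + b^4 + 2*b^3/3 + sqrt(3)*b^2/2 + sqrt(3)*b + 3*exp(2*b)/2


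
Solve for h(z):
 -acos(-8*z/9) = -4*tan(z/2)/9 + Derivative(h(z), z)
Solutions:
 h(z) = C1 - z*acos(-8*z/9) - sqrt(81 - 64*z^2)/8 - 8*log(cos(z/2))/9


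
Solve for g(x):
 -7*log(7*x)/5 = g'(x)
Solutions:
 g(x) = C1 - 7*x*log(x)/5 - 7*x*log(7)/5 + 7*x/5


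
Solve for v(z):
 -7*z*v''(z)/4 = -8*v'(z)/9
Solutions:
 v(z) = C1 + C2*z^(95/63)


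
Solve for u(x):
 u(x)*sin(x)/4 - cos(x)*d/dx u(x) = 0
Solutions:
 u(x) = C1/cos(x)^(1/4)


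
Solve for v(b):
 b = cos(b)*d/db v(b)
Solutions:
 v(b) = C1 + Integral(b/cos(b), b)


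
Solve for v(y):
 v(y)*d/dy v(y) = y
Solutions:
 v(y) = -sqrt(C1 + y^2)
 v(y) = sqrt(C1 + y^2)


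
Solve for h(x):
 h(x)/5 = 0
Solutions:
 h(x) = 0


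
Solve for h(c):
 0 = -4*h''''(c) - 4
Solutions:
 h(c) = C1 + C2*c + C3*c^2 + C4*c^3 - c^4/24


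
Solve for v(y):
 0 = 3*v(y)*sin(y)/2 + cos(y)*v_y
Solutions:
 v(y) = C1*cos(y)^(3/2)


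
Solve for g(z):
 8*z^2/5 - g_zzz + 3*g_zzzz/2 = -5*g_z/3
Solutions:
 g(z) = C1 + C2*exp(z*(4/(9*sqrt(1945) + 397)^(1/3) + 4 + (9*sqrt(1945) + 397)^(1/3))/18)*sin(sqrt(3)*z*(-(9*sqrt(1945) + 397)^(1/3) + 4/(9*sqrt(1945) + 397)^(1/3))/18) + C3*exp(z*(4/(9*sqrt(1945) + 397)^(1/3) + 4 + (9*sqrt(1945) + 397)^(1/3))/18)*cos(sqrt(3)*z*(-(9*sqrt(1945) + 397)^(1/3) + 4/(9*sqrt(1945) + 397)^(1/3))/18) + C4*exp(z*(-(9*sqrt(1945) + 397)^(1/3) - 4/(9*sqrt(1945) + 397)^(1/3) + 2)/9) - 8*z^3/25 - 144*z/125


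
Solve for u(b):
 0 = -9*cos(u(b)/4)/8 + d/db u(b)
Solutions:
 -9*b/8 - 2*log(sin(u(b)/4) - 1) + 2*log(sin(u(b)/4) + 1) = C1


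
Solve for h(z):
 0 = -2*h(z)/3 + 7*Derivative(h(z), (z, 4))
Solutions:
 h(z) = C1*exp(-2^(1/4)*21^(3/4)*z/21) + C2*exp(2^(1/4)*21^(3/4)*z/21) + C3*sin(2^(1/4)*21^(3/4)*z/21) + C4*cos(2^(1/4)*21^(3/4)*z/21)


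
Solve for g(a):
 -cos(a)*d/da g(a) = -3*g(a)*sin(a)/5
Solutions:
 g(a) = C1/cos(a)^(3/5)


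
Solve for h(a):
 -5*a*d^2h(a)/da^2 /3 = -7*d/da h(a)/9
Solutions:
 h(a) = C1 + C2*a^(22/15)


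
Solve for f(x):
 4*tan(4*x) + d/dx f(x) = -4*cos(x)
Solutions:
 f(x) = C1 + log(cos(4*x)) - 4*sin(x)


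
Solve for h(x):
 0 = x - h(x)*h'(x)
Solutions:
 h(x) = -sqrt(C1 + x^2)
 h(x) = sqrt(C1 + x^2)


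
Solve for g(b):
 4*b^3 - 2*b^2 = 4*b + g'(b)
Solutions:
 g(b) = C1 + b^4 - 2*b^3/3 - 2*b^2


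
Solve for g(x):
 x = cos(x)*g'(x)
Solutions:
 g(x) = C1 + Integral(x/cos(x), x)


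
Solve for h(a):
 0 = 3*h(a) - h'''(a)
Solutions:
 h(a) = C3*exp(3^(1/3)*a) + (C1*sin(3^(5/6)*a/2) + C2*cos(3^(5/6)*a/2))*exp(-3^(1/3)*a/2)


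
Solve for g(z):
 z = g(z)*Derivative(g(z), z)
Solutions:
 g(z) = -sqrt(C1 + z^2)
 g(z) = sqrt(C1 + z^2)


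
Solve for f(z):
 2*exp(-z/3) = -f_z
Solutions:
 f(z) = C1 + 6*exp(-z/3)


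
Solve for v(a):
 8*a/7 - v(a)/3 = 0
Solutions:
 v(a) = 24*a/7


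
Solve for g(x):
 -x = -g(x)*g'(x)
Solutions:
 g(x) = -sqrt(C1 + x^2)
 g(x) = sqrt(C1 + x^2)


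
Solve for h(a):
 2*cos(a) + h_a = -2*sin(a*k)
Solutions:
 h(a) = C1 - 2*sin(a) + 2*cos(a*k)/k


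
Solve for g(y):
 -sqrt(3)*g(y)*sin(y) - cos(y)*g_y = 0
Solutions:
 g(y) = C1*cos(y)^(sqrt(3))


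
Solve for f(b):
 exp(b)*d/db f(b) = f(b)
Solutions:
 f(b) = C1*exp(-exp(-b))


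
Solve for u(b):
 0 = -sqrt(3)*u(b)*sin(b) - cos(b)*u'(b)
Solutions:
 u(b) = C1*cos(b)^(sqrt(3))


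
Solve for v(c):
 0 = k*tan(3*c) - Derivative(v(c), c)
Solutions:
 v(c) = C1 - k*log(cos(3*c))/3


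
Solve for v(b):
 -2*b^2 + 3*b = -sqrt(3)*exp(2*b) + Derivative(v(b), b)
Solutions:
 v(b) = C1 - 2*b^3/3 + 3*b^2/2 + sqrt(3)*exp(2*b)/2


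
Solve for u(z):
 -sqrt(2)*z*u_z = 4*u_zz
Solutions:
 u(z) = C1 + C2*erf(2^(3/4)*z/4)


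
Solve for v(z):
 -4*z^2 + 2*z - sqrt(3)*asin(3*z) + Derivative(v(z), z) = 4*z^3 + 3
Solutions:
 v(z) = C1 + z^4 + 4*z^3/3 - z^2 + 3*z + sqrt(3)*(z*asin(3*z) + sqrt(1 - 9*z^2)/3)


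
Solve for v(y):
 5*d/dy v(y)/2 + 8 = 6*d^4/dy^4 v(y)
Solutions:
 v(y) = C1 + C4*exp(90^(1/3)*y/6) - 16*y/5 + (C2*sin(10^(1/3)*3^(1/6)*y/4) + C3*cos(10^(1/3)*3^(1/6)*y/4))*exp(-90^(1/3)*y/12)


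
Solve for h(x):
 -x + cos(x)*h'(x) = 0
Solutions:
 h(x) = C1 + Integral(x/cos(x), x)


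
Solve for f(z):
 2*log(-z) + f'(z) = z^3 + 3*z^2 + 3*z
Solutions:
 f(z) = C1 + z^4/4 + z^3 + 3*z^2/2 - 2*z*log(-z) + 2*z


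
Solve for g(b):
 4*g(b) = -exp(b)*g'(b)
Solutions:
 g(b) = C1*exp(4*exp(-b))


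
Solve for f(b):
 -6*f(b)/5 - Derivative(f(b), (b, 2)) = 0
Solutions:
 f(b) = C1*sin(sqrt(30)*b/5) + C2*cos(sqrt(30)*b/5)


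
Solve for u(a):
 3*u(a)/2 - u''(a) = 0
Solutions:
 u(a) = C1*exp(-sqrt(6)*a/2) + C2*exp(sqrt(6)*a/2)


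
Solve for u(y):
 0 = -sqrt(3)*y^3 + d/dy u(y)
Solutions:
 u(y) = C1 + sqrt(3)*y^4/4


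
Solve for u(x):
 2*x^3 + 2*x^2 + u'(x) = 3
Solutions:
 u(x) = C1 - x^4/2 - 2*x^3/3 + 3*x


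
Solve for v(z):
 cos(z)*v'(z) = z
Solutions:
 v(z) = C1 + Integral(z/cos(z), z)


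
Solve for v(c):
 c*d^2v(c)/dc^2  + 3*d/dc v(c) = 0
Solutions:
 v(c) = C1 + C2/c^2


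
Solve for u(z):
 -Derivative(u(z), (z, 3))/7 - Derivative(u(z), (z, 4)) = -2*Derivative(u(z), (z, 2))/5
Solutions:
 u(z) = C1 + C2*z + C3*exp(z*(-5 + sqrt(1985))/70) + C4*exp(-z*(5 + sqrt(1985))/70)


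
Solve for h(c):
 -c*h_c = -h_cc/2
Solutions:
 h(c) = C1 + C2*erfi(c)


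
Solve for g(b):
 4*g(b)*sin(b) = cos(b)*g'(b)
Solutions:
 g(b) = C1/cos(b)^4


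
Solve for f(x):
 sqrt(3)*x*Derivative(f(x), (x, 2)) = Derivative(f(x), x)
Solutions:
 f(x) = C1 + C2*x^(sqrt(3)/3 + 1)


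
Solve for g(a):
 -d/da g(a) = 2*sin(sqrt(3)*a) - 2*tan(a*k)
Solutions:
 g(a) = C1 + 2*Piecewise((-log(cos(a*k))/k, Ne(k, 0)), (0, True)) + 2*sqrt(3)*cos(sqrt(3)*a)/3


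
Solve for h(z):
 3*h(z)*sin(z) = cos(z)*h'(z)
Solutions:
 h(z) = C1/cos(z)^3


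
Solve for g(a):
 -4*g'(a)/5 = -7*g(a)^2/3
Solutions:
 g(a) = -12/(C1 + 35*a)


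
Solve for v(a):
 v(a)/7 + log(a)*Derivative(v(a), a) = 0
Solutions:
 v(a) = C1*exp(-li(a)/7)


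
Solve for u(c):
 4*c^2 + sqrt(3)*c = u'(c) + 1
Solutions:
 u(c) = C1 + 4*c^3/3 + sqrt(3)*c^2/2 - c


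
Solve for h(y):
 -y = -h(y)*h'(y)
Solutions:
 h(y) = -sqrt(C1 + y^2)
 h(y) = sqrt(C1 + y^2)


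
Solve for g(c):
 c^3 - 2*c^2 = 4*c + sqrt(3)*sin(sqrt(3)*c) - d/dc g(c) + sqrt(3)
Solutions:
 g(c) = C1 - c^4/4 + 2*c^3/3 + 2*c^2 + sqrt(3)*c - cos(sqrt(3)*c)


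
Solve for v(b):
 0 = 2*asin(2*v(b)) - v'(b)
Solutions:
 Integral(1/asin(2*_y), (_y, v(b))) = C1 + 2*b


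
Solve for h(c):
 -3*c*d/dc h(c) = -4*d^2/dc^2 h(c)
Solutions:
 h(c) = C1 + C2*erfi(sqrt(6)*c/4)


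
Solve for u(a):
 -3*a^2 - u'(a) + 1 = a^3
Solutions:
 u(a) = C1 - a^4/4 - a^3 + a


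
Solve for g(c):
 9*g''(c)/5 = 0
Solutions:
 g(c) = C1 + C2*c


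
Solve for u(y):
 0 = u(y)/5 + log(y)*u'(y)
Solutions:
 u(y) = C1*exp(-li(y)/5)


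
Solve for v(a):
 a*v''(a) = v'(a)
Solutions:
 v(a) = C1 + C2*a^2


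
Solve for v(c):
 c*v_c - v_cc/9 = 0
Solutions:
 v(c) = C1 + C2*erfi(3*sqrt(2)*c/2)


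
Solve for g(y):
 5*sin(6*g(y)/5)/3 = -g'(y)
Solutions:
 5*y/3 + 5*log(cos(6*g(y)/5) - 1)/12 - 5*log(cos(6*g(y)/5) + 1)/12 = C1


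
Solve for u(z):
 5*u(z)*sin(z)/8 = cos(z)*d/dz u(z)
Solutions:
 u(z) = C1/cos(z)^(5/8)


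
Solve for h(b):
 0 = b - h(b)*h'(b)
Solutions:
 h(b) = -sqrt(C1 + b^2)
 h(b) = sqrt(C1 + b^2)


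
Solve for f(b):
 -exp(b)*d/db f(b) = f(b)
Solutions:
 f(b) = C1*exp(exp(-b))


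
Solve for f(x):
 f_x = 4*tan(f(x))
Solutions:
 f(x) = pi - asin(C1*exp(4*x))
 f(x) = asin(C1*exp(4*x))


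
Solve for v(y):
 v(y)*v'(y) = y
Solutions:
 v(y) = -sqrt(C1 + y^2)
 v(y) = sqrt(C1 + y^2)


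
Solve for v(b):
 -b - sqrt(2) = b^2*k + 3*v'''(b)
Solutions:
 v(b) = C1 + C2*b + C3*b^2 - b^5*k/180 - b^4/72 - sqrt(2)*b^3/18


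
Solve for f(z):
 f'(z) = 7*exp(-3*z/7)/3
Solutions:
 f(z) = C1 - 49*exp(-3*z/7)/9


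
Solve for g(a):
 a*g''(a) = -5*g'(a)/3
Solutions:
 g(a) = C1 + C2/a^(2/3)


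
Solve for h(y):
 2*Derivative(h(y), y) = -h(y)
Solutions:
 h(y) = C1*exp(-y/2)


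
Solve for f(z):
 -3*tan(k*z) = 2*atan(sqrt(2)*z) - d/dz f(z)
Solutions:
 f(z) = C1 + 2*z*atan(sqrt(2)*z) + 3*Piecewise((-log(cos(k*z))/k, Ne(k, 0)), (0, True)) - sqrt(2)*log(2*z^2 + 1)/2


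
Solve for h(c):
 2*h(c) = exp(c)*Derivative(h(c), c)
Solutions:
 h(c) = C1*exp(-2*exp(-c))


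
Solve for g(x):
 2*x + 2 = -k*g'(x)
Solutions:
 g(x) = C1 - x^2/k - 2*x/k


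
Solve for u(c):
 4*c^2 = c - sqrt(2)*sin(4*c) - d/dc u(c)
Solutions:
 u(c) = C1 - 4*c^3/3 + c^2/2 + sqrt(2)*cos(4*c)/4


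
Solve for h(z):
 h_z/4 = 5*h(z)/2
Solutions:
 h(z) = C1*exp(10*z)


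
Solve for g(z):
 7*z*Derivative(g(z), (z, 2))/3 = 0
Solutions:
 g(z) = C1 + C2*z


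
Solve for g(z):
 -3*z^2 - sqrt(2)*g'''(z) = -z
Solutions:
 g(z) = C1 + C2*z + C3*z^2 - sqrt(2)*z^5/40 + sqrt(2)*z^4/48


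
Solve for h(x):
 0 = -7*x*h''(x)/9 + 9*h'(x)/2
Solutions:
 h(x) = C1 + C2*x^(95/14)


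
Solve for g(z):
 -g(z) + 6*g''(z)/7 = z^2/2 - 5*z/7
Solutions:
 g(z) = C1*exp(-sqrt(42)*z/6) + C2*exp(sqrt(42)*z/6) - z^2/2 + 5*z/7 - 6/7


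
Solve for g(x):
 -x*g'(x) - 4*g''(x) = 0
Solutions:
 g(x) = C1 + C2*erf(sqrt(2)*x/4)


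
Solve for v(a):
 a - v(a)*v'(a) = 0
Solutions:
 v(a) = -sqrt(C1 + a^2)
 v(a) = sqrt(C1 + a^2)
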